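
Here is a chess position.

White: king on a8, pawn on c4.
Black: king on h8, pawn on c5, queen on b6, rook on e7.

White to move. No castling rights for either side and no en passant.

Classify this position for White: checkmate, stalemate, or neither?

stalemate

White to move; white king on a8.
In check: no.
King squares — a7: attacked by Qb6; b7: attacked by Qb6; b8: attacked by Qb6.
Legal moves for White: none.
Not in check and no legal moves → stalemate.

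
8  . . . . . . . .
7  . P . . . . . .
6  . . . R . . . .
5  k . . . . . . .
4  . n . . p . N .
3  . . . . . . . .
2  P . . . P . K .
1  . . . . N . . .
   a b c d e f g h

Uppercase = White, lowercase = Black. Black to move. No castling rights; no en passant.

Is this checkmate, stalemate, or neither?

Black to move; black king on a5.
In check: no.
Legal moves for Black: Kb5, Ka4, Nc6, Na6, Nd5, Nd3, Nc2, Nxa2, e3.
Black has 9 legal moves and is not in check → neither.

neither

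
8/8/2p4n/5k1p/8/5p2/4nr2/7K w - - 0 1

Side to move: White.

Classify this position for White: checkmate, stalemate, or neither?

stalemate

White to move; white king on h1.
In check: no.
King squares — g1: attacked by Ne2; g2: attacked by Rf2; h2: attacked by Rf2.
Legal moves for White: none.
Not in check and no legal moves → stalemate.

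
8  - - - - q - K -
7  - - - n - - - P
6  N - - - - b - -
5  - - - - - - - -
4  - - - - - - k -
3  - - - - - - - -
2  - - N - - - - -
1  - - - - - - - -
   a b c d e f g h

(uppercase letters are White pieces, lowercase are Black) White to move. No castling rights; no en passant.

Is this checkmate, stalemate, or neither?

checkmate

White to move; white king on g8.
In check: yes, from the black queen on e8.
King squares — f7: attacked by Qe8; g7: attacked by Bf6; h7: own pawn; f8: attacked by Nd7; h8: attacked by Bf6.
Legal moves for White: none.
In check with no legal moves → checkmate.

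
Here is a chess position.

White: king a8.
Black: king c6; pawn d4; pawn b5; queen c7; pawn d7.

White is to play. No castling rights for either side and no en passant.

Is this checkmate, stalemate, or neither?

White to move; white king on a8.
In check: no.
King squares — a7: attacked by Qc7; b7: attacked by Kc6; b8: attacked by Qc7.
Legal moves for White: none.
Not in check and no legal moves → stalemate.

stalemate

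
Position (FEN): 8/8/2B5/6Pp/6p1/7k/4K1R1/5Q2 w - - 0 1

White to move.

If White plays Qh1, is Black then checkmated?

yes

After Qh1: black king on h3; in check: yes, from the white queen on h1.
King squares — g2: attacked by Qh1; h2: attacked by Qh1; g3: attacked by Rg2; g4: own pawn; h4: attacked by Qh1.
Black has no legal moves → checkmate.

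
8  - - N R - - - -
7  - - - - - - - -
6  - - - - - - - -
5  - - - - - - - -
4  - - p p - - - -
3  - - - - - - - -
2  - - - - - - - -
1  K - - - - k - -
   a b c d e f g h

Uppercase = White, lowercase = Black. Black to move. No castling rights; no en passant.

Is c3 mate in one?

no

After c3: white king on a1; in check: no.
White is not in check, so this cannot be checkmate.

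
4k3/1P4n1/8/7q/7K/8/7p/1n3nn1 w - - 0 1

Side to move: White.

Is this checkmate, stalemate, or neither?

White to move; white king on h4.
In check: yes, from the black queen on h5.
King squares — g3: attacked by Nf1; h3: attacked by Ng1; g4: attacked by Qh5; g5: attacked by Qh5; h5: attacked by Ng7.
Legal moves for White: none.
In check with no legal moves → checkmate.

checkmate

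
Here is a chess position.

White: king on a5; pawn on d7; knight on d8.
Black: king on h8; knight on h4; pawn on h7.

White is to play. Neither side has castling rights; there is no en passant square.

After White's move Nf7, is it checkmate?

no

After Nf7: black king on h8; in check: yes, from the white knight on f7.
Black has 2 legal replies: Kg8, Kg7.
In check but a legal move exists → not checkmate.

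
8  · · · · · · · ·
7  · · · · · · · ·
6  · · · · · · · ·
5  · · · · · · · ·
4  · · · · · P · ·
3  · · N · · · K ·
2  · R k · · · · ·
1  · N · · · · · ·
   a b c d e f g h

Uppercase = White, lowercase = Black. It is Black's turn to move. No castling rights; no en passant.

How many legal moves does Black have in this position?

Black to move; king on c2.
In check: yes, from the white rook on b2.
Legal moves: Kd3, Kxb2, Kc1.
Count: 3.

3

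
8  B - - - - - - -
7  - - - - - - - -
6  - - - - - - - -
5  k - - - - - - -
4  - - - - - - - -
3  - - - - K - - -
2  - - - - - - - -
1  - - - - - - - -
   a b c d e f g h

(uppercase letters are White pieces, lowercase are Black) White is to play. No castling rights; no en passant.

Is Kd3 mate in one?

no

After Kd3: black king on a5; in check: no.
Black is not in check, so this cannot be checkmate.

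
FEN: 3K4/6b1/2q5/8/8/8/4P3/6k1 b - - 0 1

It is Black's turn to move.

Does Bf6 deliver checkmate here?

After Bf6: white king on d8; in check: yes, from the black bishop on f6.
King squares — c7: attacked by Qc6; d7: attacked by Qc6; e7: attacked by Bf6; c8: attacked by Qc6; e8: attacked by Qc6.
White has no legal moves → checkmate.

yes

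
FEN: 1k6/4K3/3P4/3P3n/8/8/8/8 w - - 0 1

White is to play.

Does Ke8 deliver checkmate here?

no

After Ke8: black king on b8; in check: no.
Black is not in check, so this cannot be checkmate.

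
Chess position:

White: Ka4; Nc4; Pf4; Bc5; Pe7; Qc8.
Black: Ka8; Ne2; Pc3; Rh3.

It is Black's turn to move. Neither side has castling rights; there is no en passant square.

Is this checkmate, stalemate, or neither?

checkmate

Black to move; black king on a8.
In check: yes, from the white queen on c8.
King squares — a7: attacked by Bc5; b7: attacked by Qc8; b8: attacked by Qc8.
Legal moves for Black: none.
In check with no legal moves → checkmate.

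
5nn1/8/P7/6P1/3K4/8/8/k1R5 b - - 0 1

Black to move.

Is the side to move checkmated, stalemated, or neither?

Black to move; black king on a1.
In check: yes, from the white rook on c1.
Legal moves for Black: Kb2, Ka2.
Black is in check but has 2 legal moves → neither.

neither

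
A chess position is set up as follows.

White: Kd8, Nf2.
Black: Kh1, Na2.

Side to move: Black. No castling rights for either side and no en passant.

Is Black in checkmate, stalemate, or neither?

Black to move; black king on h1.
In check: yes, from the white knight on f2.
Legal moves for Black: Kh2, Kg2, Kg1.
Black is in check but has 3 legal moves → neither.

neither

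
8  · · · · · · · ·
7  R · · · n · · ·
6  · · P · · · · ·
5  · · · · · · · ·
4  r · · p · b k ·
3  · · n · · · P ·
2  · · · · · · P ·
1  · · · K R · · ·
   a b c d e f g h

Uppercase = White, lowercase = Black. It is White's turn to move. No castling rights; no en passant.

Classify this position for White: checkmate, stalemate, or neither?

White to move; white king on d1.
In check: yes, from the black knight on c3.
Legal moves for White: Kc2.
White is in check but has 1 legal move → neither.

neither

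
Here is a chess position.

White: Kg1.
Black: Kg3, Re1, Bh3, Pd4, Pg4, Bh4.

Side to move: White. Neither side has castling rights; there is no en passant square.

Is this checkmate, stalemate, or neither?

checkmate

White to move; white king on g1.
In check: yes, from the black rook on e1.
King squares — f1: attacked by Re1; h1: attacked by Re1; f2: attacked by Kg3; g2: attacked by Kg3; h2: attacked by Kg3.
Legal moves for White: none.
In check with no legal moves → checkmate.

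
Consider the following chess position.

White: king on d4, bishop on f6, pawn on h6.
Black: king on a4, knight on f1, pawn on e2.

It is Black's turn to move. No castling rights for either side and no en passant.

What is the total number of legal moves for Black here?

13

Black to move; king on a4.
In check: no.
Legal moves: Kb5, Ka5, Kb4, Kb3, Ka3, Ng3, Ne3, Nh2, Nd2, e1=Q, e1=R, e1=B, e1=N.
Count: 13.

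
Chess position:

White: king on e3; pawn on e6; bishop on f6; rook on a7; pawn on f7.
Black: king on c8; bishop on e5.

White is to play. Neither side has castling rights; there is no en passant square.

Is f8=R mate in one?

yes

After f8=R: black king on c8; in check: yes, from the white rook on f8.
King squares — b7: attacked by Ra7; c7: attacked by Ra7; d7: attacked by Pe6; b8: attacked by Rf8; d8: attacked by Bf6.
Black has no legal moves → checkmate.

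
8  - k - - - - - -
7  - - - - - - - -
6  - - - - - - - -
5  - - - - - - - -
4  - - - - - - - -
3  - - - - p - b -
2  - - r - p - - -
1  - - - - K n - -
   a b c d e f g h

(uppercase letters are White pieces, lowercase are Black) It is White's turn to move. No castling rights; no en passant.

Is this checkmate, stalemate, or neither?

White to move; white king on e1.
In check: yes, from the black bishop on g3.
King squares — d1: attacked by Pe2; f1: attacked by Pe2; d2: attacked by Nf1; e2: attacked by Rc2; f2: attacked by Pe3.
Legal moves for White: none.
In check with no legal moves → checkmate.

checkmate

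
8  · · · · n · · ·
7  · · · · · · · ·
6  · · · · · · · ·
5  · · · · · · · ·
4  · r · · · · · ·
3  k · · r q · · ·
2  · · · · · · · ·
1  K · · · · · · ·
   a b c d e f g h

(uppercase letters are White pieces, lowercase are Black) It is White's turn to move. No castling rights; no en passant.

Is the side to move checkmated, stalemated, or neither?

stalemate

White to move; white king on a1.
In check: no.
King squares — b1: attacked by Rb4; a2: attacked by Ka3; b2: attacked by Ka3.
Legal moves for White: none.
Not in check and no legal moves → stalemate.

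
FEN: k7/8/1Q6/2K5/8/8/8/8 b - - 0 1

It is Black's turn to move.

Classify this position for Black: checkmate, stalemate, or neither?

Black to move; black king on a8.
In check: no.
King squares — a7: attacked by Qb6; b7: attacked by Qb6; b8: attacked by Qb6.
Legal moves for Black: none.
Not in check and no legal moves → stalemate.

stalemate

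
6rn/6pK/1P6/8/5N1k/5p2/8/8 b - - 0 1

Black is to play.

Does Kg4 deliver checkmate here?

After Kg4: white king on h7; in check: no.
White is not in check, so this cannot be checkmate.

no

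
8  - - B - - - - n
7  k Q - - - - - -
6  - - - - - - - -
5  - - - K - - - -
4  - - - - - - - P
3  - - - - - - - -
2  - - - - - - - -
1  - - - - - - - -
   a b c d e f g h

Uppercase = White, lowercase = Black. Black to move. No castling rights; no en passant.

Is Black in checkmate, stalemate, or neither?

checkmate

Black to move; black king on a7.
In check: yes, from the white queen on b7.
King squares — a6: attacked by Qb7; b6: attacked by Qb7; b7: attacked by Bc8; a8: attacked by Qb7; b8: attacked by Qb7.
Legal moves for Black: none.
In check with no legal moves → checkmate.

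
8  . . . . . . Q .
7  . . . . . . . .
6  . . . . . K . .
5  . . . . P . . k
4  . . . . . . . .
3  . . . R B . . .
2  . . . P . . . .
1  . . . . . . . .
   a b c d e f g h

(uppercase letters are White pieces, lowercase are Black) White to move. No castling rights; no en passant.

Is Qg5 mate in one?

After Qg5: black king on h5; in check: yes, from the white queen on g5.
King squares — g4: attacked by Qg5; h4: attacked by Qg5; g5: attacked by Be3; g6: attacked by Qg5; h6: attacked by Qg5.
Black has no legal moves → checkmate.

yes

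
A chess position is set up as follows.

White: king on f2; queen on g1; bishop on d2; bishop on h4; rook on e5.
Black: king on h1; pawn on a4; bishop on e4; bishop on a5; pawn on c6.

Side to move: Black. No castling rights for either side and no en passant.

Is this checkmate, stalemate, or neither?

Black to move; black king on h1.
In check: yes, from the white queen on g1.
King squares — g1: attacked by Kf2; g2: attacked by Qg1; h2: attacked by Qg1.
Legal moves for Black: none.
In check with no legal moves → checkmate.

checkmate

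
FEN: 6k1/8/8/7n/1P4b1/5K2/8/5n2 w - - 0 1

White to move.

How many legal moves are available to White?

White to move; king on f3.
In check: yes, from the black bishop on g4.
Legal moves: Kxg4, Ke4, Kg2, Kf2.
Count: 4.

4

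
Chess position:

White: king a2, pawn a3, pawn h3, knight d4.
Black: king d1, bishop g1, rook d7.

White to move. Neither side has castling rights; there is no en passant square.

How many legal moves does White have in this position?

White to move; king on a2.
In check: no.
Legal moves: Ne6, Nc6, Nf5, Nb5, Nf3, Nb3, Ne2, Nc2, Kb3, Kb2, Kb1, Ka1, h4, a4.
Count: 14.

14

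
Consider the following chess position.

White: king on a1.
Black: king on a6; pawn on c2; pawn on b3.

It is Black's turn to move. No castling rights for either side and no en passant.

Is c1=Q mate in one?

After c1=Q: white king on a1; in check: yes, from the black queen on c1.
King squares — b1: attacked by Qc1; a2: attacked by Pb3; b2: attacked by Qc1.
White has no legal moves → checkmate.

yes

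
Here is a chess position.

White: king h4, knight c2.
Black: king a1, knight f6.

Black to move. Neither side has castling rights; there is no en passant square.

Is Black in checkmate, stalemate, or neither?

Black to move; black king on a1.
In check: yes, from the white knight on c2.
Legal moves for Black: Kb2, Ka2, Kb1.
Black is in check but has 3 legal moves → neither.

neither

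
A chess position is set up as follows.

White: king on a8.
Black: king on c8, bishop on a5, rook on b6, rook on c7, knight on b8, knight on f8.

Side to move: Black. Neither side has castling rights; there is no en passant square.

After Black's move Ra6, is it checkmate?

yes

After Ra6: white king on a8; in check: yes, from the black rook on a6.
King squares — a7: attacked by Ra6; b7: attacked by Rc7; b8: attacked by Kc8.
White has no legal moves → checkmate.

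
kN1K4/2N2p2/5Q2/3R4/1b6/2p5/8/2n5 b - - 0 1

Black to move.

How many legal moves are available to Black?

3

Black to move; king on a8.
In check: yes, from the white knight on c7.
Legal moves: Kxb8, Kb7, Ka7.
Count: 3.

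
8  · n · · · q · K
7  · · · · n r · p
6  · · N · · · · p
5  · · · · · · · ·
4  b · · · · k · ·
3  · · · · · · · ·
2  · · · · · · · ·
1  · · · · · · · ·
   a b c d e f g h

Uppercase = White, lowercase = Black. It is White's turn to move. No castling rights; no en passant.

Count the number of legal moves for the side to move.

0

White to move; king on h8.
In check: yes, from the black queen on f8.
Legal moves: none.
Count: 0.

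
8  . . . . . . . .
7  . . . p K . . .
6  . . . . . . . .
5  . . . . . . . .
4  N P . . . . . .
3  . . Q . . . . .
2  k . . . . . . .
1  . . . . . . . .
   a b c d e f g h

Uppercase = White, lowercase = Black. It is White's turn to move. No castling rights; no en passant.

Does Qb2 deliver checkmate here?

After Qb2: black king on a2; in check: yes, from the white queen on b2.
King squares — a1: attacked by Qb2; b1: attacked by Qb2; b2: attacked by Na4; a3: attacked by Qb2; b3: attacked by Qb2.
Black has no legal moves → checkmate.

yes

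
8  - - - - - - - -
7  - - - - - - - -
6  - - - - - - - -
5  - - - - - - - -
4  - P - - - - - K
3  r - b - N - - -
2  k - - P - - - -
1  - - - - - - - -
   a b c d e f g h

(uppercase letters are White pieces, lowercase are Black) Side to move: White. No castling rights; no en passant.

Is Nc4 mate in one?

no

After Nc4: black king on a2; in check: no.
Black is not in check, so this cannot be checkmate.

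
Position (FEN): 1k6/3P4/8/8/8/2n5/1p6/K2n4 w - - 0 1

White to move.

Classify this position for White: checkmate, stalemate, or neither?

checkmate

White to move; white king on a1.
In check: yes, from the black pawn on b2.
King squares — b1: attacked by Nc3; a2: attacked by Nc3; b2: attacked by Nd1.
Legal moves for White: none.
In check with no legal moves → checkmate.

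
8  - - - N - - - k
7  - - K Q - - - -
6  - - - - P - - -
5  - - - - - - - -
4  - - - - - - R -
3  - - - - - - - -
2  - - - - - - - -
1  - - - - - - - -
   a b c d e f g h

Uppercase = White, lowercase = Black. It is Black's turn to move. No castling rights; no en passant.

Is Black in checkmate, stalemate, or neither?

stalemate

Black to move; black king on h8.
In check: no.
King squares — g7: attacked by Rg4; h7: attacked by Qd7; g8: attacked by Rg4.
Legal moves for Black: none.
Not in check and no legal moves → stalemate.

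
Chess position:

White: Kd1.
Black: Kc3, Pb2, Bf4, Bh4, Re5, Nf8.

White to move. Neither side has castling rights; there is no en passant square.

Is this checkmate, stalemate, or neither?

stalemate

White to move; white king on d1.
In check: no.
King squares — c1: attacked by Pb2; e1: attacked by Bh4; c2: attacked by Kc3; d2: attacked by Kc3; e2: attacked by Re5.
Legal moves for White: none.
Not in check and no legal moves → stalemate.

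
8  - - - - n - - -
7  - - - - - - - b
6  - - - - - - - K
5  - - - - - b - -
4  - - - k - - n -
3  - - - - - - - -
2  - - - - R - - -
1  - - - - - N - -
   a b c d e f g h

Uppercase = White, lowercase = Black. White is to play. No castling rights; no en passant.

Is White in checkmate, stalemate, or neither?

neither

White to move; white king on h6.
In check: yes, from the black knight on g4.
Legal moves for White: Kh5, Kg5.
White is in check but has 2 legal moves → neither.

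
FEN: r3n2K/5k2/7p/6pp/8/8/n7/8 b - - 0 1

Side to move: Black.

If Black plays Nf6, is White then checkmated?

yes

After Nf6: white king on h8; in check: yes, from the black rook on a8.
King squares — g7: attacked by Kf7; h7: attacked by Nf6; g8: attacked by Nf6.
White has no legal moves → checkmate.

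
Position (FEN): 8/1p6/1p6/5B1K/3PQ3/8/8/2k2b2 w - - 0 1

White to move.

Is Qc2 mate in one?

yes

After Qc2: black king on c1; in check: yes, from the white queen on c2.
King squares — b1: attacked by Qc2; d1: attacked by Qc2; b2: attacked by Qc2; c2: attacked by Bf5; d2: attacked by Qc2.
Black has no legal moves → checkmate.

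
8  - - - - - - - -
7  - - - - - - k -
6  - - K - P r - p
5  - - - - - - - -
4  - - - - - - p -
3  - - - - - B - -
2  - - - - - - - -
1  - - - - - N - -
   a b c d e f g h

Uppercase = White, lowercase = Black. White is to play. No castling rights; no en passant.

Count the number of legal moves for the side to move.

White to move; king on c6.
In check: no.
Legal moves: Kd7, Kc7, Kb7, Kd6, Kb6, Kd5, Kc5, Kb5, Bd5, Bxg4, Be4, Bg2, Be2, Bh1, Bd1, Ng3, Ne3, Nh2, Nd2.
Count: 19.

19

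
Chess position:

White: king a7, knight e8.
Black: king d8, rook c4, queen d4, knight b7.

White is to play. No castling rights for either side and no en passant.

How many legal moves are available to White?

4

White to move; king on a7.
In check: yes, from the black queen on d4.
Legal moves: Kb8, Ka8, Kxb7, Ka6.
Count: 4.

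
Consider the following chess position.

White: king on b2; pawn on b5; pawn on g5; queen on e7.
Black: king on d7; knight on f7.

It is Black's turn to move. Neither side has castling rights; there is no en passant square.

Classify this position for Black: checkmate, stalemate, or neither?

neither

Black to move; black king on d7.
In check: yes, from the white queen on e7.
King squares — c6: attacked by Pb5; d6: attacked by Qe7; e6: attacked by Qe7; c7: attacked by Qe7; e7: available; c8: available; d8: attacked by Qe7; e8: attacked by Qe7.
Legal moves for Black: Kc8, Kxe7.
Black is in check but has 2 legal moves → neither.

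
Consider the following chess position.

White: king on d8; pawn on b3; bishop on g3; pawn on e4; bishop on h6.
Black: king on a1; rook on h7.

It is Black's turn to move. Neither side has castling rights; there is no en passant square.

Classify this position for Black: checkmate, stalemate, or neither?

neither

Black to move; black king on a1.
In check: no.
Legal moves for Black: Rh8+, Rg7, Rf7, Re7, Rd7+, Rc7, Rb7, Ra7, Rxh6, Kb2, Ka2, Kb1.
Black has 12 legal moves and is not in check → neither.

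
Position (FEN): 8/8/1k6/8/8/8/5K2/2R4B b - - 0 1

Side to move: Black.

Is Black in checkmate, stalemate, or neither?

neither

Black to move; black king on b6.
In check: no.
Legal moves for Black: Ka7, Ka6, Kb5, Ka5.
Black has 4 legal moves and is not in check → neither.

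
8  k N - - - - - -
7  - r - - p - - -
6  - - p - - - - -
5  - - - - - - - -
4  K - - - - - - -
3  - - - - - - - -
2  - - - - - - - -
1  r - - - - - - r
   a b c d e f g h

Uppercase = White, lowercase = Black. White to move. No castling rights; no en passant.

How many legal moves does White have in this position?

White to move; king on a4.
In check: yes, from the black rook on a1.
Legal moves: none.
Count: 0.

0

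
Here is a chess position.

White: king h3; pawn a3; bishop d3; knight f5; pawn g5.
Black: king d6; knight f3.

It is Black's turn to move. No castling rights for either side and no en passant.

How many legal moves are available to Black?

7

Black to move; king on d6.
In check: yes, from the white knight on f5.
Legal moves: Kd7, Kc7, Ke6, Kc6, Ke5, Kd5, Kc5.
Count: 7.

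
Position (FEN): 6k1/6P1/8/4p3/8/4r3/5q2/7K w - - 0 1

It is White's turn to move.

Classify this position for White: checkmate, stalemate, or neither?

stalemate

White to move; white king on h1.
In check: no.
King squares — g1: attacked by Qf2; g2: attacked by Qf2; h2: attacked by Qf2.
Legal moves for White: none.
Not in check and no legal moves → stalemate.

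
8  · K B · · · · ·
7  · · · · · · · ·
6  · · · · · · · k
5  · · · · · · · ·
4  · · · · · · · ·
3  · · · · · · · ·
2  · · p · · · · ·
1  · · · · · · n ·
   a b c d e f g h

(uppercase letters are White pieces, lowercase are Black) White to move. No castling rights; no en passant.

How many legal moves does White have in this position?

White to move; king on b8.
In check: no.
Legal moves: Bd7, Bb7, Be6, Ba6, Bf5, Bg4, Bh3, Ka8, Kc7, Kb7, Ka7.
Count: 11.

11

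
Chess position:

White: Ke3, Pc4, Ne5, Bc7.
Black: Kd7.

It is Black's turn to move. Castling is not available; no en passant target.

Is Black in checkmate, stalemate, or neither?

neither

Black to move; black king on d7.
In check: yes, from the white knight on e5.
Legal moves for Black: Ke8, Kc8, Ke7, Kxc7, Ke6.
Black is in check but has 5 legal moves → neither.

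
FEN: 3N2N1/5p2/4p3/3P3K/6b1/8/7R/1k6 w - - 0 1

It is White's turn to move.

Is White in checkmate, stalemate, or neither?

neither

White to move; white king on h5.
In check: yes, from the black bishop on g4.
King squares — g4: available; h4: available; g5: available; g6: attacked by Pf7; h6: available.
Legal moves for White: Kh6, Kg5, Kh4, Kxg4.
White is in check but has 4 legal moves → neither.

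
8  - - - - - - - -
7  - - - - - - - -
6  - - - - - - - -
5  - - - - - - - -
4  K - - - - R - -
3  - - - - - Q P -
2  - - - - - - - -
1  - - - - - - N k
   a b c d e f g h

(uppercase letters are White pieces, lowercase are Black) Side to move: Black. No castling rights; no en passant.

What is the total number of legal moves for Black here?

2

Black to move; king on h1.
In check: yes, from the white queen on f3.
Legal moves: Kh2, Kxg1.
Count: 2.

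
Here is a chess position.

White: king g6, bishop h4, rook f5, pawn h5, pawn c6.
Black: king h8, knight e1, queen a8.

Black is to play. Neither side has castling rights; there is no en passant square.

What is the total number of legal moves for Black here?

20

Black to move; king on h8.
In check: no.
Legal moves: Kg8, Qg8+, Qf8, Qe8+, Qd8, Qc8, Qb8, Qb7, Qa7, Qxc6+, Qa6, Qa5, Qa4, Qa3, Qa2, Qa1, Nf3, Nd3, Ng2, Nc2.
Count: 20.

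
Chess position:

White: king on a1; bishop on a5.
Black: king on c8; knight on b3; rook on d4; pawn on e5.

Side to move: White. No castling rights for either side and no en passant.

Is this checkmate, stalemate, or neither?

White to move; white king on a1.
In check: yes, from the black knight on b3.
Legal moves for White: Kb2, Ka2, Kb1.
White is in check but has 3 legal moves → neither.

neither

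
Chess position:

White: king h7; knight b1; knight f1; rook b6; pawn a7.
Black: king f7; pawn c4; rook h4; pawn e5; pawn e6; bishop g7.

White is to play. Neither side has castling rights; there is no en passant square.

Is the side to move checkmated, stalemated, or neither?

checkmate

White to move; white king on h7.
In check: yes, from the black rook on h4.
King squares — g6: attacked by Kf7; h6: attacked by Rh4; g7: attacked by Kf7; g8: attacked by Kf7; h8: attacked by Rh4.
Legal moves for White: none.
In check with no legal moves → checkmate.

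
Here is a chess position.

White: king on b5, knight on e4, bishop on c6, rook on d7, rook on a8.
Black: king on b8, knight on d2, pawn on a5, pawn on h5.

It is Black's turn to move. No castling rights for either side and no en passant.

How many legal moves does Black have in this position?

Black to move; king on b8.
In check: yes, from the white rook on a8.
Legal moves: none.
Count: 0.

0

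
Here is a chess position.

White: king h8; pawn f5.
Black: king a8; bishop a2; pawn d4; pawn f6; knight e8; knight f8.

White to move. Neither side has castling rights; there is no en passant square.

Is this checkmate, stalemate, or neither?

White to move; white king on h8.
In check: no.
King squares — g7: attacked by Ne8; h7: attacked by Nf8; g8: attacked by Ba2.
Legal moves for White: none.
Not in check and no legal moves → stalemate.

stalemate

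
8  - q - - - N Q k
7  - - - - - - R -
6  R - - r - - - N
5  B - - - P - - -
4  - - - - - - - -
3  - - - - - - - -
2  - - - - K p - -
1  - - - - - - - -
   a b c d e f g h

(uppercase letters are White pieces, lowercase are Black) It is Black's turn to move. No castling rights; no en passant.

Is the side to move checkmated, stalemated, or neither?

checkmate

Black to move; black king on h8.
In check: yes, from the white queen on g8.
King squares — g7: attacked by Qg8; h7: attacked by Rg7; g8: attacked by Nh6.
Legal moves for Black: none.
In check with no legal moves → checkmate.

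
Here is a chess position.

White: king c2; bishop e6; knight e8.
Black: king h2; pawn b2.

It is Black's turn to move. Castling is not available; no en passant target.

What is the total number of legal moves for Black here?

8

Black to move; king on h2.
In check: no.
Legal moves: Kg3, Kg2, Kh1, Kg1, b1=Q+, b1=R, b1=B+, b1=N.
Count: 8.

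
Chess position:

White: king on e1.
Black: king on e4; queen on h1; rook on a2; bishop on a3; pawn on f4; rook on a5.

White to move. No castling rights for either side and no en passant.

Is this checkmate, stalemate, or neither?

checkmate

White to move; white king on e1.
In check: yes, from the black queen on h1.
King squares — d1: attacked by Qh1; f1: attacked by Qh1; d2: attacked by Ra2; e2: attacked by Ra2; f2: attacked by Ra2.
Legal moves for White: none.
In check with no legal moves → checkmate.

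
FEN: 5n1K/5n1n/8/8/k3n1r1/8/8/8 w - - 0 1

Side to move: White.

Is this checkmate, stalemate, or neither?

checkmate

White to move; white king on h8.
In check: yes, from the black knight on f7.
King squares — g7: attacked by Rg4; h7: attacked by Nf8; g8: attacked by Rg4.
Legal moves for White: none.
In check with no legal moves → checkmate.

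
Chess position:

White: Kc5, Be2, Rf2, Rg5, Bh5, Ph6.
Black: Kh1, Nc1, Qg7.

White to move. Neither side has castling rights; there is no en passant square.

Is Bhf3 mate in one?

After Bhf3: black king on h1; in check: yes, from the white bishop on f3.
King squares — g1: attacked by Rg5; g2: attacked by Rf2; h2: attacked by Rf2.
Black has no legal moves → checkmate.

yes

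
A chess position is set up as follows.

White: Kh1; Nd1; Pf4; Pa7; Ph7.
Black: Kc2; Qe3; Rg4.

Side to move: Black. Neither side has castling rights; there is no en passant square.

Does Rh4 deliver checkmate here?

no

After Rh4: white king on h1; in check: yes, from the black rook on h4.
White has 1 legal reply: Kg2.
In check but a legal move exists → not checkmate.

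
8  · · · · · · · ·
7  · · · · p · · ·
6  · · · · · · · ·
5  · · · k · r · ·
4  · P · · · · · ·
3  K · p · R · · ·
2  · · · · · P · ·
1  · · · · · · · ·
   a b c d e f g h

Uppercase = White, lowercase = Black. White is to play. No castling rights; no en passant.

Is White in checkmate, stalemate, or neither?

neither

White to move; white king on a3.
In check: no.
Legal moves for White: Rxe7, Re6, Re5+, Re4, Rh3, Rg3, Rf3, Rd3+, Rxc3, Re2, Re1, Ka4, Kb3, Ka2, b5, f3, f4.
White has 17 legal moves and is not in check → neither.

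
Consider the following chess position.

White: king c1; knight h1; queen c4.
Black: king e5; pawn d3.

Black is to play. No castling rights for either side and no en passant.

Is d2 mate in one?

After d2: white king on c1; in check: yes, from the black pawn on d2.
White has 5 legal replies: Kxd2, Kc2, Kb2, Kd1, Kb1.
In check but a legal move exists → not checkmate.

no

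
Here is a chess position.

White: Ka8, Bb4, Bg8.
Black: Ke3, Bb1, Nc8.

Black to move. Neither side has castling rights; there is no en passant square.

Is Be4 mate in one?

no

After Be4: white king on a8; in check: yes, from the black bishop on e4.
White has 2 legal replies: Kb8, Bd5.
In check but a legal move exists → not checkmate.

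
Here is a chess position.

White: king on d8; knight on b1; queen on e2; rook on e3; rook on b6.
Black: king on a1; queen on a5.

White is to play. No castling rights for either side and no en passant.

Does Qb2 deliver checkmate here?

After Qb2: black king on a1; in check: yes, from the white queen on b2.
King squares — b1: attacked by Qb2; a2: attacked by Qb2; b2: attacked by Rb6.
Black has no legal moves → checkmate.

yes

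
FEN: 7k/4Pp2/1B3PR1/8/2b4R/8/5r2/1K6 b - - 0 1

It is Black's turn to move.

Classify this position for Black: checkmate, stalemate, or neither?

checkmate

Black to move; black king on h8.
In check: yes, from the white rook on h4.
King squares — g7: attacked by Pf6; h7: attacked by Rh4; g8: attacked by Rg6.
Legal moves for Black: none.
In check with no legal moves → checkmate.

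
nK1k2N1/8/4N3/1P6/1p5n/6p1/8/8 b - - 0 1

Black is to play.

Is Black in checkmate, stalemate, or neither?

Black to move; black king on d8.
In check: yes, from the white knight on e6.
King squares — c7: attacked by Ne6; d7: available; e7: attacked by Ng8; c8: attacked by Kb8; e8: available.
Legal moves for Black: Ke8, Kd7.
Black is in check but has 2 legal moves → neither.

neither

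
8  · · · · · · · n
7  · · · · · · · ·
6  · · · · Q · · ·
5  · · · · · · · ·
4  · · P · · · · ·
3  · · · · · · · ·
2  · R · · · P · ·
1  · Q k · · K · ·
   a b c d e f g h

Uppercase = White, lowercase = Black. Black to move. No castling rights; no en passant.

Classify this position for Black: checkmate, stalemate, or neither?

checkmate

Black to move; black king on c1.
In check: yes, from the white queen on b1.
King squares — b1: attacked by Rb2; d1: attacked by Qb1; b2: attacked by Qb1; c2: attacked by Qb1; d2: attacked by Rb2.
Legal moves for Black: none.
In check with no legal moves → checkmate.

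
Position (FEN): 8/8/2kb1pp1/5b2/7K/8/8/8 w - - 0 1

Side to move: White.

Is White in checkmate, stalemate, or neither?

White to move; white king on h4.
In check: no.
King squares — g3: attacked by Bd6; h3: attacked by Bf5; g4: attacked by Bf5; g5: attacked by Pf6; h5: attacked by Pg6.
Legal moves for White: none.
Not in check and no legal moves → stalemate.

stalemate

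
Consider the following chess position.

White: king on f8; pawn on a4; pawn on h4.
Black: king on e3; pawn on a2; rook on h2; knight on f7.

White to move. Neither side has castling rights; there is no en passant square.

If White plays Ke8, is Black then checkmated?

no

After Ke8: black king on e3; in check: no.
Black is not in check, so this cannot be checkmate.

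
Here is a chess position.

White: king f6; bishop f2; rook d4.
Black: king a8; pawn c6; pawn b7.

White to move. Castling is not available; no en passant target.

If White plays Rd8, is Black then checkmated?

yes

After Rd8: black king on a8; in check: yes, from the white rook on d8.
King squares — a7: attacked by Bf2; b7: own pawn; b8: attacked by Rd8.
Black has no legal moves → checkmate.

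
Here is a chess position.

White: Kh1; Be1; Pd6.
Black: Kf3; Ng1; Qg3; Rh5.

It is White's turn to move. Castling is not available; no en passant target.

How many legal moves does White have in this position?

White to move; king on h1.
In check: yes, from the black rook on h5.
Legal moves: none.
Count: 0.

0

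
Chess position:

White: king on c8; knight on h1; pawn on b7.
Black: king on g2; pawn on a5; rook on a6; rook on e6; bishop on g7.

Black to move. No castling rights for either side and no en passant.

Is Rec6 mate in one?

no

After Rec6: white king on c8; in check: yes, from the black rook on c6.
White has 3 legal replies: Kd8, Kb8, Kd7.
In check but a legal move exists → not checkmate.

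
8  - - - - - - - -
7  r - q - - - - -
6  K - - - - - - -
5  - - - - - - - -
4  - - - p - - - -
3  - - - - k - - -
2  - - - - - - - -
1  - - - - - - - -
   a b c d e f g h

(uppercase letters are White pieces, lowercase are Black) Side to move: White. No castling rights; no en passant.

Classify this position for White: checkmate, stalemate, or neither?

White to move; white king on a6.
In check: yes, from the black rook on a7.
Legal moves for White: Kb5.
White is in check but has 1 legal move → neither.

neither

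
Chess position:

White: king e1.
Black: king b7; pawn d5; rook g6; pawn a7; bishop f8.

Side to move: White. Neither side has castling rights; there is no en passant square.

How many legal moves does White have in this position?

White to move; king on e1.
In check: no.
Legal moves: Kf2, Ke2, Kd2, Kf1, Kd1.
Count: 5.

5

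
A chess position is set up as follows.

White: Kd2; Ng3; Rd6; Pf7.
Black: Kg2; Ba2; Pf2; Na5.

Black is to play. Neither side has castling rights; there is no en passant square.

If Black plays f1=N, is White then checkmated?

After f1=N: white king on d2; in check: yes, from the black knight on f1.
White has 8 legal replies: Kd3, Kc3, Ke2, Kc2, Ke1, Kd1, Kc1, Nxf1.
In check but a legal move exists → not checkmate.

no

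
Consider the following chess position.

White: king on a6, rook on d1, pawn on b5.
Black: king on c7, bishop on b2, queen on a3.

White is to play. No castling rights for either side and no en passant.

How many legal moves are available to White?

0

White to move; king on a6.
In check: yes, from the black queen on a3.
Legal moves: none.
Count: 0.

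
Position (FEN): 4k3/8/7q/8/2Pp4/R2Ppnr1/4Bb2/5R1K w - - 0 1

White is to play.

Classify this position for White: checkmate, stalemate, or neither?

White to move; white king on h1.
In check: yes, from the black queen on h6.
King squares — g1: attacked by Bf2; g2: attacked by Rg3; h2: attacked by Nf3.
Legal moves for White: none.
In check with no legal moves → checkmate.

checkmate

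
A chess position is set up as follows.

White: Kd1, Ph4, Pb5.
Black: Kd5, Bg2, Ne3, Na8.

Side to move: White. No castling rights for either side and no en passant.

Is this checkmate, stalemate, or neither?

White to move; white king on d1.
In check: yes, from the black knight on e3.
King squares — c1: available; e1: available; c2: attacked by Ne3; d2: available; e2: available.
Legal moves for White: Ke2, Kd2, Ke1, Kc1.
White is in check but has 4 legal moves → neither.

neither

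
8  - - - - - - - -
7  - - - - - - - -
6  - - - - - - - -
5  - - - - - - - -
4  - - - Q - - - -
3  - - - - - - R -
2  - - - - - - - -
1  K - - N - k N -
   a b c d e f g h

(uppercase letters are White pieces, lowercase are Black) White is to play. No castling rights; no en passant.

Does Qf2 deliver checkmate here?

yes

After Qf2: black king on f1; in check: yes, from the white queen on f2.
King squares — e1: attacked by Qf2; g1: attacked by Qf2; e2: attacked by Ng1; f2: attacked by Nd1; g2: attacked by Qf2.
Black has no legal moves → checkmate.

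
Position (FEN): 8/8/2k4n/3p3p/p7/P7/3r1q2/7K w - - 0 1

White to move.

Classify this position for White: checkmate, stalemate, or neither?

stalemate

White to move; white king on h1.
In check: no.
King squares — g1: attacked by Qf2; g2: attacked by Qf2; h2: attacked by Qf2.
Legal moves for White: none.
Not in check and no legal moves → stalemate.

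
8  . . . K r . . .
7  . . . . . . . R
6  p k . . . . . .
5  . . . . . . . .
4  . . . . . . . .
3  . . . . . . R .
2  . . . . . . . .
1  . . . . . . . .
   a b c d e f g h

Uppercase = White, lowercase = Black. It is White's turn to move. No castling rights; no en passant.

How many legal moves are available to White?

2

White to move; king on d8.
In check: yes, from the black rook on e8.
Legal moves: Kxe8, Kd7.
Count: 2.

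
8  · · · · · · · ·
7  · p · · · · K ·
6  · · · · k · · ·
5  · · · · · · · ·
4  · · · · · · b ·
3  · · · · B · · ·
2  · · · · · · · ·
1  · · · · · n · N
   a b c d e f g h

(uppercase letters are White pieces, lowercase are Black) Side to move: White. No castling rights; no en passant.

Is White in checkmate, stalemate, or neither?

White to move; white king on g7.
In check: no.
Legal moves for White include: Kh8, Kg8, Kf8, Kh7, Kh6, Kg6, Ba7, Bh6, Bb6, Bg5, Bc5, Bf4, Bd4, Bf2, Bd2, Bg1, Bc1, Ng3, ... (list truncated; more exist).
White has legal moves and is not in check → neither.

neither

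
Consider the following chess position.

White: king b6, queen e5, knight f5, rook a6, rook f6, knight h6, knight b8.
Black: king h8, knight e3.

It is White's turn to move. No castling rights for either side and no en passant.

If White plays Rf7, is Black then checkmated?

yes

After Rf7: black king on h8; in check: yes, from the white queen on e5.
King squares — g7: attacked by Qe5; h7: attacked by Rf7; g8: attacked by Nh6.
Black has no legal moves → checkmate.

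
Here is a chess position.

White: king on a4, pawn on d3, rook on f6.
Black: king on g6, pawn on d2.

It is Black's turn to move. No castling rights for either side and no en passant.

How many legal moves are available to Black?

5

Black to move; king on g6.
In check: yes, from the white rook on f6.
Legal moves: Kh7, Kg7, Kxf6, Kh5, Kg5.
Count: 5.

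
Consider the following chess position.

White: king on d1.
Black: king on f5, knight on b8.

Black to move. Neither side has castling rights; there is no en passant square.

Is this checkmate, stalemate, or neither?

neither

Black to move; black king on f5.
In check: no.
Legal moves for Black: Nd7, Nc6, Na6, Kg6, Kf6, Ke6, Kg5, Ke5, Kg4, Kf4, Ke4.
Black has 11 legal moves and is not in check → neither.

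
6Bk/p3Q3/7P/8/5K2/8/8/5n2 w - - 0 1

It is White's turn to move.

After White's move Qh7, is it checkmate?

yes

After Qh7: black king on h8; in check: yes, from the white queen on h7.
King squares — g7: attacked by Ph6; h7: attacked by Bg8; g8: attacked by Qh7.
Black has no legal moves → checkmate.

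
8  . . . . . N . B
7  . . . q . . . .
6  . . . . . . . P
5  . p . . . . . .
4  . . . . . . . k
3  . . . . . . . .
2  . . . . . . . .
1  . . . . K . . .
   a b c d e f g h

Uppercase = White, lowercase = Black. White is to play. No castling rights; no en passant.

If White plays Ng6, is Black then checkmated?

After Ng6: black king on h4; in check: yes, from the white knight on g6.
Black has 5 legal replies: Kh5, Kg5, Kg4, Kh3, Kg3.
In check but a legal move exists → not checkmate.

no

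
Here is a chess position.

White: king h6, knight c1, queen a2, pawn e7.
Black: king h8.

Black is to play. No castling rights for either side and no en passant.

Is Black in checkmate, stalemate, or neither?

Black to move; black king on h8.
In check: no.
King squares — g7: attacked by Kh6; h7: attacked by Kh6; g8: attacked by Qa2.
Legal moves for Black: none.
Not in check and no legal moves → stalemate.

stalemate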